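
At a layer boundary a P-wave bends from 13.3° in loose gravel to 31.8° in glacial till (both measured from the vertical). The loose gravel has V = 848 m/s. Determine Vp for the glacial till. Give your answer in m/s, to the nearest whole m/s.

Snell's law: sin 13.3°/V₁ = sin 31.8°/V₂.
V₂ = V₁·sin 31.8°/sin 13.3° = 848 × 2.2906 = 1942.44 m/s.

1942 m/s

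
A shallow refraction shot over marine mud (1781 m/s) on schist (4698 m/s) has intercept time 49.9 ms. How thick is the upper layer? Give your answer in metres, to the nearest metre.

48 m

θ_c = arcsin(1781/4698) = 22.28°; cos θ_c = 0.9254.
tᵢ = 2h cos θ_c/V₁ ⇒ h = tᵢ·V₁/(2 cos θ_c) = 0.0499·1781/(2·0.9254) = 48.02 m.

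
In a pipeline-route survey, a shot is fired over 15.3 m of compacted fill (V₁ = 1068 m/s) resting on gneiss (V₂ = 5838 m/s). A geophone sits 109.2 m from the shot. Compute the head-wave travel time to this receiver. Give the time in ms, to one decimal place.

46.9 ms

θ_c = arcsin(V₁/V₂) = arcsin(1068/5838) = 10.54°, cos θ_c = 0.9831.
Intercept time tᵢ = 2h cos θ_c / V₁ = 2·15.3·0.9831/1068 = 0.02817 s.
t = x/V₂ + tᵢ = 109.2/5838 + 0.02817 = 0.04687 s.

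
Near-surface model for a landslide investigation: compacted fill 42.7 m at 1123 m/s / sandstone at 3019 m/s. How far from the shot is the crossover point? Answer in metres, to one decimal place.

126.2 m

θ_c = arcsin(1123/3019) = 21.84°, so cos θ_c = 0.9282 and tᵢ = 2h cos θ_c/V₁ = 0.0706 s.
At crossover x/V₁ = x/V₂ + tᵢ ⇒ x = tᵢ/(1/V₁ − 1/V₂) = 0.07059/(8.9047e-04 − 3.3124e-04) = 126.22 m.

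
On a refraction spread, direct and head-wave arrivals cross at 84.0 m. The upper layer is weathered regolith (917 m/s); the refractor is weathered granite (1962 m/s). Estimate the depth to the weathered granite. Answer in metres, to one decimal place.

h = (x_cross/2)·√((V₂−V₁)/(V₂+V₁)).
(V₂−V₁)/(V₂+V₁) = (1962−917)/(1962+917) = 0.3630; √ = 0.6025.
h = (84.0/2)·0.6025 = 25.30 m.

25.3 m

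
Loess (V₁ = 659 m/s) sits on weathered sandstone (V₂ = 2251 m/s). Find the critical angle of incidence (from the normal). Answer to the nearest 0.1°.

17.0°

At critical incidence the refracted ray runs along the interface (θ₂ = 90°), so sin θ_c = V₁/V₂.
θ_c = arcsin(659/2251) = arcsin 0.2928 = 17.02°.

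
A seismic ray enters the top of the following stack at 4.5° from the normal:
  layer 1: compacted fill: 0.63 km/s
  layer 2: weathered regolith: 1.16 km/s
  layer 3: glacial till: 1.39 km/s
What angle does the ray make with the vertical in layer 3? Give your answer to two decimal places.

Ray parameter p = sin 4.5° / 0.63 = 1.2454e-01 s/km.
sin θ_3 = p·V_3 = 1.2454e-01 × 1.39 = 0.1731.
θ_3 = 9.97° from the vertical.

9.97°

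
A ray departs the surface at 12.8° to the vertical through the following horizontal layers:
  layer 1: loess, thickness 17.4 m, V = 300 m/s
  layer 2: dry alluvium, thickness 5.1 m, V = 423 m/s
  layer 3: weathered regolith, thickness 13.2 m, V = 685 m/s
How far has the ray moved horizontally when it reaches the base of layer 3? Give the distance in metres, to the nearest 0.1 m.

13.4 m

p = sin θ₁/V₁ = sin 12.8°/300 = 7.3849e-04 s/m is conserved through the stack.
Layer 1: θ = 12.80°; offset = 17.4·tan 12.80° = 3.953 m.
Layer 2: sin θ = p·423 = 0.3124 → θ = 18.20°; offset = 5.1·tan 18.20° = 1.677 m.
Layer 3: sin θ = p·685 = 0.5059 → θ = 30.39°; offset = 13.2·tan 30.39° = 7.741 m.
Summing the layer offsets gives 13.371 m.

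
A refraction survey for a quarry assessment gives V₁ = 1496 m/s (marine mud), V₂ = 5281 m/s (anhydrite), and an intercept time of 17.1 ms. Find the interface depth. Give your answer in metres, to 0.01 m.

13.34 m

h = tᵢ·V₁·V₂ / (2·√(V₂²−V₁²)).
√(V₂²−V₁²) = √(5281² − 1496²) = 5064.7 m/s.
h = 0.0171 s × 1496 × 5281 / (2 × 5064.7) = 13.34 m.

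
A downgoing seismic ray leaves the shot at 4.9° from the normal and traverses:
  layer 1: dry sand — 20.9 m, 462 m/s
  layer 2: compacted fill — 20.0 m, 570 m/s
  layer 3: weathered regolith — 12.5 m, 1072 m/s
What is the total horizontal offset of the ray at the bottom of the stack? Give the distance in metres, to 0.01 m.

6.44 m

Ray parameter p = sin 4.9° / 462 m/s = 1.8489e-04 s/m.
Layer 1: θ = 4.90°; offset = 20.9·tan 4.90° = 1.7918 m.
Layer 2: sin θ = p·570 = 0.1054 → θ = 6.05°; offset = 20.0·tan 6.05° = 2.1195 m.
Layer 3: sin θ = p·1072 = 0.1982 → θ = 11.43°; offset = 12.5·tan 11.43° = 2.5276 m.
Summing the layer offsets gives 6.4389 m.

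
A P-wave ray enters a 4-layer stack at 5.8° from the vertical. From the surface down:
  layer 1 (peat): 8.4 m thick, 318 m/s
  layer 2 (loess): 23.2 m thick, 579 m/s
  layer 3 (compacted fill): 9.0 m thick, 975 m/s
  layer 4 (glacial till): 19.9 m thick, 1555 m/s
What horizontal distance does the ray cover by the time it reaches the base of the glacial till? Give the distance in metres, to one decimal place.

19.4 m

Apply Snell's law at each interface; in layer i the horizontal offset is hᵢ·tan θᵢ.
Layer 1: θ = 5.80°; offset = 8.4·tan 5.80° = 0.853 m.
Layer 2: sin θ = 579·sin 5.8°/318 = 0.1840, θ = 10.60°; offset = 23.2·tan 10.60° = 4.343 m.
Layer 3: sin θ = 975·sin 5.8°/318 = 0.3098, θ = 18.05°; offset = 9.0·tan 18.05° = 2.933 m.
Layer 4: sin θ = 1555·sin 5.8°/318 = 0.4942, θ = 29.61°; offset = 19.9·tan 29.61° = 11.311 m.
Σ offsets = 19.440 m.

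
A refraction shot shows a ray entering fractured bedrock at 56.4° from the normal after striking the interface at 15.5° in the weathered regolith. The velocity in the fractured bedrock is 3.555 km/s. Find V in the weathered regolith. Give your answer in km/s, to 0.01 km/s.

1.14 km/s

Snell's law: sin 15.5°/V₁ = sin 56.4°/V₂.
V₁ = V₂·sin 15.5°/sin 56.4° = 3.555 × 0.3208 = 1.14 km/s.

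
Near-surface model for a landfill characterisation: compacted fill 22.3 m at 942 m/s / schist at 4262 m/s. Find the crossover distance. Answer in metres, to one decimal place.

55.8 m

x_cross = 2h·√((V₂+V₁)/(V₂−V₁)).
(V₂+V₁)/(V₂−V₁) = (4262+942)/(4262−942) = 1.5675; √ = 1.2520.
x_cross = 2·22.3·1.2520 = 55.84 m.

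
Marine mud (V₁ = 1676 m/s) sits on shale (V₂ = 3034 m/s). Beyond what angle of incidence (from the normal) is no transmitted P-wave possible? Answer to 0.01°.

At critical incidence the refracted ray runs along the interface (θ₂ = 90°), so sin θ_c = V₁/V₂.
θ_c = arcsin(1676/3034) = arcsin 0.5524 = 33.53°.

33.53°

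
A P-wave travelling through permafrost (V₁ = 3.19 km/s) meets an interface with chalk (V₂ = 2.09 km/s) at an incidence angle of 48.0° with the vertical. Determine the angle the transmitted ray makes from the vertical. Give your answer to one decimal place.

sin θ₁/V₁ = sin θ₂/V₂ ⇒ sin θ₂ = 2.09·sin 48.0°/3.19 = 2.09·0.7431/3.19 = 0.4869.
θ₂ = sin⁻¹(0.4869) = 29.14° (from vertical).

29.1°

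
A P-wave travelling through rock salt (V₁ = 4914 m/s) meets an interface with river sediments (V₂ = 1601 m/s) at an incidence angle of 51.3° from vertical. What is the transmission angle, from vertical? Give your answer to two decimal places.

sin θ₁/V₁ = sin θ₂/V₂ ⇒ sin θ₂ = 1601·sin 51.3°/4914 = 1601·0.7804/4914 = 0.2543.
θ₂ = arcsin 0.2543 = 14.73° from the normal.

14.73°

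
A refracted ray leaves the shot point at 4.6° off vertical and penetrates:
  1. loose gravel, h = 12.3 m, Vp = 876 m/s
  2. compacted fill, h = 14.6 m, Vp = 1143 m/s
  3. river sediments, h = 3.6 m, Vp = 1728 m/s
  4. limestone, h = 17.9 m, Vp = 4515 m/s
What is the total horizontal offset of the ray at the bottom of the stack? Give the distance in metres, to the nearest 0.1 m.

Apply Snell's law at each interface; in layer i the horizontal offset is hᵢ·tan θᵢ.
Layer 1: θ = 4.60°; offset = 12.3·tan 4.60° = 0.990 m.
Layer 2: sin θ = 1143·sin 4.6°/876 = 0.1046, θ = 6.01°; offset = 14.6·tan 6.01° = 1.536 m.
Layer 3: sin θ = 1728·sin 4.6°/876 = 0.1582, θ = 9.10°; offset = 3.6·tan 9.10° = 0.577 m.
Layer 4: sin θ = 4515·sin 4.6°/876 = 0.4134, θ = 24.42°; offset = 17.9·tan 24.42° = 8.126 m.
Total horizontal offset = 11.228 m.

11.2 m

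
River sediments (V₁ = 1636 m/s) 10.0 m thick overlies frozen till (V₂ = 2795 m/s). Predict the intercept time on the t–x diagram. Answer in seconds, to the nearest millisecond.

0.010 s

tᵢ = 2h·√(V₂²−V₁²)/(V₁V₂).
√(V₂²−V₁²) = √(2795²−1636²) = 2266.2 m/s.
tᵢ = 2·10.0·2266.2/(1636·2795) = 0.00991 s.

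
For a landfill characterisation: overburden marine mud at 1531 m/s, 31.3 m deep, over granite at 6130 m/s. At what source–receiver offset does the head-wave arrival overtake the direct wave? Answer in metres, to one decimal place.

80.8 m

x_cross = 2h·√((V₂+V₁)/(V₂−V₁)).
(V₂+V₁)/(V₂−V₁) = (6130+1531)/(6130−1531) = 1.6658; √ = 1.2907.
x_cross = 2·31.3·1.2907 = 80.80 m.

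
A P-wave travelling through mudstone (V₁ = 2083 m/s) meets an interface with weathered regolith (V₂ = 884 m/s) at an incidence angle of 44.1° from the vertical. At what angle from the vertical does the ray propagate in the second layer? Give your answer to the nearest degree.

17°

sin θ₁/V₁ = sin θ₂/V₂ ⇒ sin θ₂ = 884·sin 44.1°/2083 = 884·0.6959/2083 = 0.2953.
θ₂ = arcsin 0.2953 = 17.18° from the normal.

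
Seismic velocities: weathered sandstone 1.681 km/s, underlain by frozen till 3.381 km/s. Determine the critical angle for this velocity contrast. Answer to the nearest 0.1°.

Critical incidence: sin θ_c = V₁/V₂ = 1.681/3.381 = 0.4972.
θ_c = arcsin 0.4972 = 29.81°.

29.8°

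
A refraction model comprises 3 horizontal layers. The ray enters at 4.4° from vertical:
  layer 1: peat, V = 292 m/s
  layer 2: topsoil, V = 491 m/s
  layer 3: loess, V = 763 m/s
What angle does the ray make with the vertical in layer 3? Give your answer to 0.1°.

11.6°

Snell's law across each interface conserves sin θ / V, so sin θ_3 = V_3·sin θ₁/V₁.
sin θ_3 = 763 × sin 4.4° / 292 = 0.2005.
θ_3 = 11.56° from the vertical.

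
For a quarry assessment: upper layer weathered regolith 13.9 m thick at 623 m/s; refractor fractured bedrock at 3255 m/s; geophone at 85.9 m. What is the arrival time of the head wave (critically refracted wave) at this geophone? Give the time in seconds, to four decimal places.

t = x/V₂ + 2h·√(V₂²−V₁²)/(V₁V₂).
√(V₂²−V₁²) = √(3255²−623²) = 3194.8 m/s; delay term = 2·13.9·3194.8/(623·3255) = 0.04380 s.
t = 85.9/3255 + 0.04380 = 0.07019 s.

0.0702 s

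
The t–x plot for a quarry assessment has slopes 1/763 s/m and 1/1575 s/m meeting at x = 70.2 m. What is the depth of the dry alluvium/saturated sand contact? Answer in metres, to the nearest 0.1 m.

20.7 m

x_cross = 2h·√((V₂+V₁)/(V₂−V₁)) → h = x_cross / (2·√((V₂+V₁)/(V₂−V₁))).
√((V₂+V₁)/(V₂−V₁)) = √((1575+763)/(1575−763)) = 1.6969.
h = 70.2 / (2·1.6969) = 20.69 m.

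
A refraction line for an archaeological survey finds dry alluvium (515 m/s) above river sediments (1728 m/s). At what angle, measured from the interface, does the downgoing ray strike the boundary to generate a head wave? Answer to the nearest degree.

73°

At critical incidence the refracted ray runs along the interface (θ₂ = 90°), so sin θ_c = V₁/V₂.
θ_c = arcsin(515/1728) = arcsin 0.2980 = 17.34°.
Measured from the interface: 90° − 17.34° = 72.66°.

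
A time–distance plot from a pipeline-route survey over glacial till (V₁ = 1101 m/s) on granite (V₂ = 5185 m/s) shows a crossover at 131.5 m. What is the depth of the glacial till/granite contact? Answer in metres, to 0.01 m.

53.00 m

x_cross = 2h·√((V₂+V₁)/(V₂−V₁)) → h = x_cross / (2·√((V₂+V₁)/(V₂−V₁))).
√((V₂+V₁)/(V₂−V₁)) = √((5185+1101)/(5185−1101)) = 1.2406.
h = 131.5 / (2·1.2406) = 53.00 m.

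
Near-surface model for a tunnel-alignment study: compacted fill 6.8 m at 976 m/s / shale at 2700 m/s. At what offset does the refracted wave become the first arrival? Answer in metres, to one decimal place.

19.9 m

x_cross = 2h·√((V₂+V₁)/(V₂−V₁)).
(V₂+V₁)/(V₂−V₁) = (2700+976)/(2700−976) = 2.1323; √ = 1.4602.
x_cross = 2·6.8·1.4602 = 19.86 m.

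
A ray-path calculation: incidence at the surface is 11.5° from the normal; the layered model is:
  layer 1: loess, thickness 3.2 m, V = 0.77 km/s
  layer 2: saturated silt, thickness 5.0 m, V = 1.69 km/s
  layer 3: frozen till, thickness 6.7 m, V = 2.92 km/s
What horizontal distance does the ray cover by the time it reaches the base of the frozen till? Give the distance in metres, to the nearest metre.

Apply Snell's law at each interface; in layer i the horizontal offset is hᵢ·tan θᵢ.
Layer 1: θ = 11.50°; offset = 3.2·tan 11.50° = 0.651 m.
Layer 2: sin θ = 1.69·sin 11.5°/0.77 = 0.4376, θ = 25.95°; offset = 5.0·tan 25.95° = 2.433 m.
Layer 3: sin θ = 2.92·sin 11.5°/0.77 = 0.7560, θ = 49.12°; offset = 6.7·tan 49.12° = 7.739 m.
Summing the layer offsets gives 10.823 m.

11 m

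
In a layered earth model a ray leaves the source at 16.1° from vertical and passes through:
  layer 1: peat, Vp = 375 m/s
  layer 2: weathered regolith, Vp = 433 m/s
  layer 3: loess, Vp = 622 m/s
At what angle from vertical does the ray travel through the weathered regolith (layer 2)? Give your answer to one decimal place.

18.7°

Snell's law across each interface conserves sin θ / V, so sin θ_2 = V_2·sin θ₁/V₁.
sin θ_2 = 433 × sin 16.1° / 375 = 0.3202.
θ_2 = arcsin 0.3202 = 18.68°.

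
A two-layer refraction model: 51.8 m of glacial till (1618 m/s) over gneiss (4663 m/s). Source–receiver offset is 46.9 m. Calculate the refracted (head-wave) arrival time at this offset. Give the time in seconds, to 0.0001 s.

t = x/V₂ + 2h·√(V₂²−V₁²)/(V₁V₂).
√(V₂²−V₁²) = √(4663²−1618²) = 4373.3 m/s; delay term = 2·51.8·4373.3/(1618·4663) = 0.06005 s.
t = 46.9/4663 + 0.06005 = 0.07011 s.

0.0701 s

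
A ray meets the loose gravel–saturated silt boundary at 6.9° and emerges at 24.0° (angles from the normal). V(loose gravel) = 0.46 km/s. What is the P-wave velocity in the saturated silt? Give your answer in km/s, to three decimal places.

1.557 km/s

Snell's law: sin 6.9°/V₁ = sin 24.0°/V₂.
V₂ = V₁·sin 24.0°/sin 6.9° = 0.46 × 3.3856 = 1.557 km/s.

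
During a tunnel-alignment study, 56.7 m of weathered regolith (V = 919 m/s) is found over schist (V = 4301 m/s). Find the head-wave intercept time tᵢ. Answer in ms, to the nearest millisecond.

121 ms

tᵢ = 2h·√(V₂²−V₁²)/(V₁V₂).
√(V₂²−V₁²) = √(4301²−919²) = 4201.7 m/s.
tᵢ = 2·56.7·4201.7/(919·4301) = 0.12055 s.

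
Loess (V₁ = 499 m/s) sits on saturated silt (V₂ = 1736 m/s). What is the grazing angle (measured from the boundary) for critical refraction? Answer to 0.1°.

73.3°

At critical incidence the refracted ray runs along the interface (θ₂ = 90°), so sin θ_c = V₁/V₂.
θ_c = arcsin(499/1736) = arcsin 0.2874 = 16.70°.
Measured from the interface: 90° − 16.70° = 73.30°.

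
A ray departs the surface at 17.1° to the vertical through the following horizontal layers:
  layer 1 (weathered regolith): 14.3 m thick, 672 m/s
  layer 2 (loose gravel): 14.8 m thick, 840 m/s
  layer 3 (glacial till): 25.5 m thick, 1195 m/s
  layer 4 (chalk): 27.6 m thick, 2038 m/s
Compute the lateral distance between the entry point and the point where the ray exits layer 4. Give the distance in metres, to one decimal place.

80.3 m

Ray parameter p = sin 17.1° / 672 m/s = 4.3756e-04 s/m.
Layer 1: θ = 17.10°; offset = 14.3·tan 17.10° = 4.399 m.
Layer 2: sin θ = p·840 = 0.3676 → θ = 21.56°; offset = 14.8·tan 21.56° = 5.849 m.
Layer 3: sin θ = p·1195 = 0.5229 → θ = 31.53°; offset = 25.5·tan 31.53° = 15.642 m.
Layer 4: sin θ = p·2038 = 0.8917 → θ = 63.09°; offset = 27.6·tan 63.09° = 54.388 m.
Summing the layer offsets gives 80.278 m.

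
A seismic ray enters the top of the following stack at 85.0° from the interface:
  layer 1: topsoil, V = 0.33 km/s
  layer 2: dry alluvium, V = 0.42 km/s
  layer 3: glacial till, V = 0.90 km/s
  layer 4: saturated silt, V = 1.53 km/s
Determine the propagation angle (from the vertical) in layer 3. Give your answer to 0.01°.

13.75°

From the normal: θ₁ = 90° − 85.0° = 5.0°.
Ray parameter p = sin 5.0° / 0.33 = 2.6411e-01 s/km.
sin θ_3 = p·V_3 = 2.6411e-01 × 0.90 = 0.2377.
θ_3 = 13.75° from the vertical.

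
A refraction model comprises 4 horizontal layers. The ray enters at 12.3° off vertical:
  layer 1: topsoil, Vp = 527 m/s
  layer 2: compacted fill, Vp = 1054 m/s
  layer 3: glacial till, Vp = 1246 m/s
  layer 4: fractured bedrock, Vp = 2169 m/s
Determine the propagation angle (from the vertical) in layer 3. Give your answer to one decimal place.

Ray parameter p = sin 12.3° / 527 = 4.0423e-04 s/m.
sin θ_3 = p·V_3 = 4.0423e-04 × 1246 = 0.5037.
θ_3 = 30.24° from the vertical.

30.2°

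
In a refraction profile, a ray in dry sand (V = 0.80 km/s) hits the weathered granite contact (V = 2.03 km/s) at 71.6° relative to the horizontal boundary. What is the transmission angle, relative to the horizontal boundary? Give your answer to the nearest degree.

37°

Convert to the normal: θ₁ = 90° − 71.6° = 18.4°.
sin θ₁/V₁ = sin θ₂/V₂ ⇒ sin θ₂ = 2.03·sin 18.4°/0.80 = 2.03·0.3156/0.80 = 0.8010.
θ₂ = sin⁻¹(0.8010) = 53.22° (from vertical).
From the interface: 90° − 53.22° = 36.78°.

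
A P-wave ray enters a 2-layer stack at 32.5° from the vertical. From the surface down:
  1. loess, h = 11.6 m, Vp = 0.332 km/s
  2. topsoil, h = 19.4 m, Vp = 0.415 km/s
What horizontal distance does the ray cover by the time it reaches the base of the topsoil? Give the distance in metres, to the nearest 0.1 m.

25.0 m

Ray parameter p = sin 32.5° / 0.332 km/s = 1.6184e+00 s/km.
Layer 1: θ = 32.50°; offset = 11.6·tan 32.50° = 7.390 m.
Layer 2: sin θ = p·0.415 = 0.6716 → θ = 42.19°; offset = 19.4·tan 42.19° = 17.586 m.
Σ offsets = 24.976 m.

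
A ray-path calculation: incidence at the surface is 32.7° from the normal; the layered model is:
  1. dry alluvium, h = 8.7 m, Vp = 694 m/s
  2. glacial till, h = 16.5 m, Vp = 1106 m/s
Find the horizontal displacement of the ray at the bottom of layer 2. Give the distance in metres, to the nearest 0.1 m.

33.5 m

Apply Snell's law at each interface; in layer i the horizontal offset is hᵢ·tan θᵢ.
Layer 1: θ = 32.70°; offset = 8.7·tan 32.70° = 5.585 m.
Layer 2: sin θ = 1106·sin 32.7°/694 = 0.8610, θ = 59.42°; offset = 16.5·tan 59.42° = 27.927 m.
Summing the layer offsets gives 33.512 m.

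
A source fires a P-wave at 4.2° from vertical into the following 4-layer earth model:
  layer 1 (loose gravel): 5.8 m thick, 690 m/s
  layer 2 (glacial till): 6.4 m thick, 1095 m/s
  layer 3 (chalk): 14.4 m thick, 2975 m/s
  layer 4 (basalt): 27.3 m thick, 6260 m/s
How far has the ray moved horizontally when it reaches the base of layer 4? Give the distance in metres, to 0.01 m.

30.24 m

Ray parameter p = sin 4.2° / 690 m/s = 1.0614e-04 s/m.
Layer 1: θ = 4.20°; offset = 5.8·tan 4.20° = 0.4259 m.
Layer 2: sin θ = p·1095 = 0.1162 → θ = 6.67°; offset = 6.4·tan 6.67° = 0.7489 m.
Layer 3: sin θ = p·2975 = 0.3158 → θ = 18.41°; offset = 14.4·tan 18.41° = 4.7923 m.
Layer 4: sin θ = p·6260 = 0.6645 → θ = 41.64°; offset = 27.3·tan 41.64° = 24.2724 m.
Σ offsets = 30.2395 m.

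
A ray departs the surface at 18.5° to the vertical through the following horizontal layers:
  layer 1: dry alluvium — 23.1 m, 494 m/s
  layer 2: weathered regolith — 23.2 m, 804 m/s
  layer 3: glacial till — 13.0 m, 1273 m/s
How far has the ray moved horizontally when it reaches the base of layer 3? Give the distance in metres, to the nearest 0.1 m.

40.2 m

Ray parameter p = sin 18.5° / 494 m/s = 6.4232e-04 s/m.
Layer 1: θ = 18.50°; offset = 23.1·tan 18.50° = 7.729 m.
Layer 2: sin θ = p·804 = 0.5164 → θ = 31.09°; offset = 23.2·tan 31.09° = 13.991 m.
Layer 3: sin θ = p·1273 = 0.8177 → θ = 54.85°; offset = 13.0·tan 54.85° = 18.464 m.
Total horizontal offset = 40.185 m.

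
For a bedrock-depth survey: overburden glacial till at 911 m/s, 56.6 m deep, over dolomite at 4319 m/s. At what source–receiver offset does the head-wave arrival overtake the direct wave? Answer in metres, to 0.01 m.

140.23 m

θ_c = arcsin(911/4319) = 12.18°, so cos θ_c = 0.9775 and tᵢ = 2h cos θ_c/V₁ = 0.1215 s.
At crossover x/V₁ = x/V₂ + tᵢ ⇒ x = tᵢ/(1/V₁ − 1/V₂) = 0.12146/(1.0977e-03 − 2.3154e-04) = 140.23 m.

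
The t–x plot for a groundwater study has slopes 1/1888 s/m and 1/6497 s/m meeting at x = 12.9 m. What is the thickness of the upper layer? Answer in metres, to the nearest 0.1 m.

4.8 m

x_cross = 2h·√((V₂+V₁)/(V₂−V₁)) → h = x_cross / (2·√((V₂+V₁)/(V₂−V₁))).
√((V₂+V₁)/(V₂−V₁)) = √((6497+1888)/(6497−1888)) = 1.3488.
h = 12.9 / (2·1.3488) = 4.78 m.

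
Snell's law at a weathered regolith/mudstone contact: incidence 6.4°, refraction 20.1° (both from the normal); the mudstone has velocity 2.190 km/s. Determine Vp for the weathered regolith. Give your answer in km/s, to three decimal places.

0.710 km/s

Snell's law: sin 6.4°/V₁ = sin 20.1°/V₂.
V₁ = V₂·sin 6.4°/sin 20.1° = 2.190 × 0.3244 = 0.710 km/s.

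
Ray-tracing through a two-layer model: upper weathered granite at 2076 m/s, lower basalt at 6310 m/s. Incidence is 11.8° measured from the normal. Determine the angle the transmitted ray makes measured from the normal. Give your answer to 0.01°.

sin θ₁/V₁ = sin θ₂/V₂ ⇒ sin θ₂ = 6310·sin 11.8°/2076 = 6310·0.2045/2076 = 0.6216.
θ₂ = arcsin 0.6216 = 38.43° from the normal.

38.43°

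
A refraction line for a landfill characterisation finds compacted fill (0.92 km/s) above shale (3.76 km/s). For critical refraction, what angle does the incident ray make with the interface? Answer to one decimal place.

75.8°

Critical incidence: sin θ_c = V₁/V₂ = 0.92/3.76 = 0.2447.
θ_c = arcsin 0.2447 = 14.16°.
Measured from the interface: 90° − 14.16° = 75.84°.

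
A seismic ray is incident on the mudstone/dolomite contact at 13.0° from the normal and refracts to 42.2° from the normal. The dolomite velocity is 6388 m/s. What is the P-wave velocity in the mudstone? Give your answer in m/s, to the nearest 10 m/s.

2140 m/s

Snell's law: sin 13.0°/V₁ = sin 42.2°/V₂.
V₁ = V₂·sin 13.0°/sin 42.2° = 6388 × 0.3349 = 2139.26 m/s.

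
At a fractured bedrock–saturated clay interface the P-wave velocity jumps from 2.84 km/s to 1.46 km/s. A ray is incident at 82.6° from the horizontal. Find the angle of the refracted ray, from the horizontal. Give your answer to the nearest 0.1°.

Convert to the normal: θ₁ = 90° − 82.6° = 7.4°.
Snell's law: sin θ₂ = (V₂/V₁)·sin θ₁ = (1.46/2.84)·sin 7.4° = 0.0662.
θ₂ = arcsin 0.0662 = 3.80° from the normal.
From the interface: 90° − 3.80° = 86.20°.

86.2°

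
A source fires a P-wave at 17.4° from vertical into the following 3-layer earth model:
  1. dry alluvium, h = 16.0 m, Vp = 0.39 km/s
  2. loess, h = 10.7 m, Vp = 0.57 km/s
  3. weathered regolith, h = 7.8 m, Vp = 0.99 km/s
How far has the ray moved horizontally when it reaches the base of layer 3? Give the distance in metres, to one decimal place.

p = sin θ₁/V₁ = sin 17.4°/0.39 = 7.6677e-01 s/km is conserved through the stack.
Layer 1: θ = 17.40°; offset = 16.0·tan 17.40° = 5.014 m.
Layer 2: sin θ = p·0.57 = 0.4371 → θ = 25.92°; offset = 10.7·tan 25.92° = 5.199 m.
Layer 3: sin θ = p·0.99 = 0.7591 → θ = 49.39°; offset = 7.8·tan 49.39° = 9.096 m.
Summing the layer offsets gives 19.309 m.

19.3 m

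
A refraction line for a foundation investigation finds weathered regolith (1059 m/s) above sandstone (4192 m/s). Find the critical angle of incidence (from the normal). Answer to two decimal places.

At critical incidence the refracted ray runs along the interface (θ₂ = 90°), so sin θ_c = V₁/V₂.
θ_c = arcsin(1059/4192) = arcsin 0.2526 = 14.63°.

14.63°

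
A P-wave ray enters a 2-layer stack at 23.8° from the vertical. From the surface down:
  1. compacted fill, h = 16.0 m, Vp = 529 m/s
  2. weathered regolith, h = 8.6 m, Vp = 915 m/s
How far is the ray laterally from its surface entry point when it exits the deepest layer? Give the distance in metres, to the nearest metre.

15 m

p = sin θ₁/V₁ = sin 23.8°/529 = 7.6285e-04 s/m is conserved through the stack.
Layer 1: θ = 23.80°; offset = 16.0·tan 23.80° = 7.057 m.
Layer 2: sin θ = p·915 = 0.6980 → θ = 44.27°; offset = 8.6·tan 44.27° = 8.383 m.
Summing the layer offsets gives 15.440 m.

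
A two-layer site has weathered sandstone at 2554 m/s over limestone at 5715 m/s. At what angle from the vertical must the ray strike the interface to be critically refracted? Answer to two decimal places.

26.54°

Critical incidence: sin θ_c = V₁/V₂ = 2554/5715 = 0.4469.
θ_c = arcsin 0.4469 = 26.54°.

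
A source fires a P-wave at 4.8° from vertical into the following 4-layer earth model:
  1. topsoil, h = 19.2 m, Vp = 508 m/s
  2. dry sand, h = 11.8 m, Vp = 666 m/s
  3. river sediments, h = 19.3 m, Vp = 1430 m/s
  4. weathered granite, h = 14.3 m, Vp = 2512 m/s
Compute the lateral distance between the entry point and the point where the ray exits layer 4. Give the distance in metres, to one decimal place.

Ray parameter p = sin 4.8° / 508 m/s = 1.6472e-04 s/m.
Layer 1: θ = 4.80°; offset = 19.2·tan 4.80° = 1.612 m.
Layer 2: sin θ = p·666 = 0.1097 → θ = 6.30°; offset = 11.8·tan 6.30° = 1.302 m.
Layer 3: sin θ = p·1430 = 0.2355 → θ = 13.62°; offset = 19.3·tan 13.62° = 4.678 m.
Layer 4: sin θ = p·2512 = 0.4138 → θ = 24.44°; offset = 14.3·tan 24.44° = 6.500 m.
Σ offsets = 14.092 m.

14.1 m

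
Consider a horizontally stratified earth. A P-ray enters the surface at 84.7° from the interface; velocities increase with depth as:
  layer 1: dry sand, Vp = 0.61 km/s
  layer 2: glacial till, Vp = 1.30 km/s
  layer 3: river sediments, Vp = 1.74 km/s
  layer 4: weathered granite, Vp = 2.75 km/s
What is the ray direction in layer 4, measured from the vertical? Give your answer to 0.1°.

24.6°

From the normal: θ₁ = 90° − 84.7° = 5.3°.
Ray parameter p = sin 5.3° / 0.61 = 1.5143e-01 s/km.
sin θ_4 = p·V_4 = 1.5143e-01 × 2.75 = 0.4164.
θ_4 = 24.61° from the vertical.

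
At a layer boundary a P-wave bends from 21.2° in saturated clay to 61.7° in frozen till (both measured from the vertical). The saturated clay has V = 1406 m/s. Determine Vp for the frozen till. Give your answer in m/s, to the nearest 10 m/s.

3420 m/s

sin 21.2° = 0.3616; sin 61.7° = 0.8805.
V₂ = V₁·(sin θ₂/sin θ₁) = 1406·(0.8805/0.3616) = 3423.30 m/s.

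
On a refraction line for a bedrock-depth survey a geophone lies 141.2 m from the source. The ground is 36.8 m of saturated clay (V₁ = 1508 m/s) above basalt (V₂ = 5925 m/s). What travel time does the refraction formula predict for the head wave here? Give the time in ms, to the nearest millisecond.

t = x/V₂ + 2h·√(V₂²−V₁²)/(V₁V₂).
√(V₂²−V₁²) = √(5925²−1508²) = 5729.9 m/s; delay term = 2·36.8·5729.9/(1508·5925) = 0.04720 s.
t = 141.2/5925 + 0.04720 = 0.07103 s.

71 ms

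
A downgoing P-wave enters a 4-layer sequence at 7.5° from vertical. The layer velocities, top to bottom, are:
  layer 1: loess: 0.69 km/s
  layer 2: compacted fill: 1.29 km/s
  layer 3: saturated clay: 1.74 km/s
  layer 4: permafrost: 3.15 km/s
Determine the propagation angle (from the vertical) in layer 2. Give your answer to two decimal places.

Ray parameter p = sin 7.5° / 0.69 = 1.8917e-01 s/km.
sin θ_2 = p·V_2 = 1.8917e-01 × 1.29 = 0.2440.
θ_2 = 14.12° from the vertical.

14.12°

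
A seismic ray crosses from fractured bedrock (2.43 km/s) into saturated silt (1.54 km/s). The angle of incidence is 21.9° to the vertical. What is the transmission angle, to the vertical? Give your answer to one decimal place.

Snell's law: sin θ₂ = (V₂/V₁)·sin θ₁ = (1.54/2.43)·sin 21.9° = 0.2364.
θ₂ = sin⁻¹(0.2364) = 13.67° (from vertical).

13.7°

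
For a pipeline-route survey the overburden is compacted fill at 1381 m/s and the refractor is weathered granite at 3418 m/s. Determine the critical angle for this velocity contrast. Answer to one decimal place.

At critical incidence the refracted ray runs along the interface (θ₂ = 90°), so sin θ_c = V₁/V₂.
θ_c = arcsin(1381/3418) = arcsin 0.4040 = 23.83°.

23.8°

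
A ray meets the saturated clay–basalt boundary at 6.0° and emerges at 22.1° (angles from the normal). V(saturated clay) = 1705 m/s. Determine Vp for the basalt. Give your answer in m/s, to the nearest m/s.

sin 6.0° = 0.1045; sin 22.1° = 0.3762.
V₂ = V₁·(sin θ₂/sin θ₁) = 1705·(0.3762/0.1045) = 6136.72 m/s.

6137 m/s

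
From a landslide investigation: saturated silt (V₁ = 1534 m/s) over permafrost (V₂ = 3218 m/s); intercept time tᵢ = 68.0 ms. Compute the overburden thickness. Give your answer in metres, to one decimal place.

h = tᵢ·V₁·V₂ / (2·√(V₂²−V₁²)).
√(V₂²−V₁²) = √(3218² − 1534²) = 2828.8 m/s.
h = 0.068 s × 1534 × 3218 / (2 × 2828.8) = 59.33 m.

59.3 m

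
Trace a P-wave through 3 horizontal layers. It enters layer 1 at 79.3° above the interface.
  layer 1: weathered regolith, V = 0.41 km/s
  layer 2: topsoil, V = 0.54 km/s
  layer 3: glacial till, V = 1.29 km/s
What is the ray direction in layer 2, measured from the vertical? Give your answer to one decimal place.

From the normal: θ₁ = 90° − 79.3° = 10.7°.
Snell's law across each interface conserves sin θ / V, so sin θ_2 = V_2·sin θ₁/V₁.
sin θ_2 = 0.54 × sin 10.7° / 0.41 = 0.2445.
θ_2 = arcsin 0.2445 = 14.15°.

14.2°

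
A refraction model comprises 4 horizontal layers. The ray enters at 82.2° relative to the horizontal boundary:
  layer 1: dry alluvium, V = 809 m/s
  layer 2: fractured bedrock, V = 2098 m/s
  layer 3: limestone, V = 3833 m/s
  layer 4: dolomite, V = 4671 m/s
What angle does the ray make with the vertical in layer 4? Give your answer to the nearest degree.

52°

From the normal: θ₁ = 90° − 82.2° = 7.8°.
Ray parameter p = sin 7.8° / 809 = 1.6776e-04 s/m.
sin θ_4 = p·V_4 = 1.6776e-04 × 4671 = 0.7836.
θ_4 = 51.59° from the vertical.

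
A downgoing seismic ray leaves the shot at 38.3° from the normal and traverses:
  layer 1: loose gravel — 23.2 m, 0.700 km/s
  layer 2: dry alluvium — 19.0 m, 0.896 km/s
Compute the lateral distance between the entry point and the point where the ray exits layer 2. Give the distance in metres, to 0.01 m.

p = sin θ₁/V₁ = sin 38.3°/0.700 = 8.8540e-01 s/km is conserved through the stack.
Layer 1: θ = 38.30°; offset = 23.2·tan 38.30° = 18.3223 m.
Layer 2: sin θ = p·0.896 = 0.7933 → θ = 52.50°; offset = 19.0·tan 52.50° = 24.7582 m.
Total horizontal offset = 43.0805 m.

43.08 m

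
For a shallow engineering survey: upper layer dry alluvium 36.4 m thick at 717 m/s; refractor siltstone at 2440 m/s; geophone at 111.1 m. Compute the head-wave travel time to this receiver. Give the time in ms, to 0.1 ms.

t = x/V₂ + 2h·√(V₂²−V₁²)/(V₁V₂).
√(V₂²−V₁²) = √(2440²−717²) = 2332.3 m/s; delay term = 2·36.4·2332.3/(717·2440) = 0.09705 s.
t = 111.1/2440 + 0.09705 = 0.14258 s.

142.6 ms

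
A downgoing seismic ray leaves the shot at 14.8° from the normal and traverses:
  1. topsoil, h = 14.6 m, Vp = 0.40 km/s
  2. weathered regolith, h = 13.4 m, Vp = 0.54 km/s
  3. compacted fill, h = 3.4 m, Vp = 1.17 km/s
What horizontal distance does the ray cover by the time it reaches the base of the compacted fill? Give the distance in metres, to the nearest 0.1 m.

p = sin θ₁/V₁ = sin 14.8°/0.40 = 6.3861e-01 s/km is conserved through the stack.
Layer 1: θ = 14.80°; offset = 14.6·tan 14.80° = 3.857 m.
Layer 2: sin θ = p·0.54 = 0.3449 → θ = 20.17°; offset = 13.4·tan 20.17° = 4.923 m.
Layer 3: sin θ = p·1.17 = 0.7472 → θ = 48.35°; offset = 3.4·tan 48.35° = 3.822 m.
Summing the layer offsets gives 12.603 m.

12.6 m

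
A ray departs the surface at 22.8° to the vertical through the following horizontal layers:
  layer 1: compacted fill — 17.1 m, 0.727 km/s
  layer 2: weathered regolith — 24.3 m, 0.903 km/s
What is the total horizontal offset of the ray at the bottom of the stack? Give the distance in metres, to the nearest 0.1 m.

Apply Snell's law at each interface; in layer i the horizontal offset is hᵢ·tan θᵢ.
Layer 1: θ = 22.80°; offset = 17.1·tan 22.80° = 7.188 m.
Layer 2: sin θ = 0.903·sin 22.8°/0.727 = 0.4813, θ = 28.77°; offset = 24.3·tan 28.77° = 13.344 m.
Total horizontal offset = 20.532 m.

20.5 m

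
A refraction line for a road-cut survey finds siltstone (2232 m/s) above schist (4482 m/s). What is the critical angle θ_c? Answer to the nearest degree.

30°

Critical incidence: sin θ_c = V₁/V₂ = 2232/4482 = 0.4980.
θ_c = arcsin 0.4980 = 29.87°.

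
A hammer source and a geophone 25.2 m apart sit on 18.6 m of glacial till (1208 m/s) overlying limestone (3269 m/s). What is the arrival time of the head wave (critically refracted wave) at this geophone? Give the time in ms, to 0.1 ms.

θ_c = arcsin(V₁/V₂) = arcsin(1208/3269) = 21.69°, cos θ_c = 0.9292.
Intercept time tᵢ = 2h cos θ_c / V₁ = 2·18.6·0.9292/1208 = 0.02861 s.
t = x/V₂ + tᵢ = 25.2/3269 + 0.02861 = 0.03632 s.

36.3 ms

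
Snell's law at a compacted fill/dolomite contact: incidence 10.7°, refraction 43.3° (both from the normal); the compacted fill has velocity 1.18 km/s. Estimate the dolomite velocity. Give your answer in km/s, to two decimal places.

Snell's law: sin 10.7°/V₁ = sin 43.3°/V₂.
V₂ = V₁·sin 43.3°/sin 10.7° = 1.18 × 3.6938 = 4.36 km/s.

4.36 km/s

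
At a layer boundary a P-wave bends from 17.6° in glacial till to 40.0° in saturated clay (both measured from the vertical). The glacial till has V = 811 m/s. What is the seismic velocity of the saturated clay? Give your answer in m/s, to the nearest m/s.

1724 m/s

sin 17.6° = 0.3024; sin 40.0° = 0.6428.
V₂ = V₁·(sin θ₂/sin θ₁) = 811·(0.6428/0.3024) = 1724.05 m/s.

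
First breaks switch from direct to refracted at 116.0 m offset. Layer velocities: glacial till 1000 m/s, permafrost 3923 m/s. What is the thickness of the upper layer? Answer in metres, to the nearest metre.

x_cross = 2h·√((V₂+V₁)/(V₂−V₁)) → h = x_cross / (2·√((V₂+V₁)/(V₂−V₁))).
√((V₂+V₁)/(V₂−V₁)) = √((3923+1000)/(3923−1000)) = 1.2978.
h = 116.0 / (2·1.2978) = 44.69 m.

45 m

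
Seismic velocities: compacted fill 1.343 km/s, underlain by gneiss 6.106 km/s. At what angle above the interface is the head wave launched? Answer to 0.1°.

77.3°

At critical incidence the refracted ray runs along the interface (θ₂ = 90°), so sin θ_c = V₁/V₂.
θ_c = arcsin(1.343/6.106) = arcsin 0.2199 = 12.71°.
Measured from the interface: 90° − 12.71° = 77.29°.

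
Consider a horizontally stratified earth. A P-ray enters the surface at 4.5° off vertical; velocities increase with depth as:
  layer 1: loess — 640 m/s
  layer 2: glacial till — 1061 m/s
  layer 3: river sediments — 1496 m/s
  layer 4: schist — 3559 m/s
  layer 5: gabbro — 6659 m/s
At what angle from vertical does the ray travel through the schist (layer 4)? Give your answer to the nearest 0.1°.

Ray parameter p = sin 4.5° / 640 = 1.2259e-04 s/m.
sin θ_4 = p·V_4 = 1.2259e-04 × 3559 = 0.4363.
θ_4 = arcsin 0.4363 = 25.87°.

25.9°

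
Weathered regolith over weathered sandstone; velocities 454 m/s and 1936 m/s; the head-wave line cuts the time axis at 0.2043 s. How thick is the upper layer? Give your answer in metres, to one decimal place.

θ_c = arcsin(454/1936) = 13.56°; cos θ_c = 0.9721.
tᵢ = 2h cos θ_c/V₁ ⇒ h = tᵢ·V₁/(2 cos θ_c) = 0.2043·454/(2·0.9721) = 47.71 m.

47.7 m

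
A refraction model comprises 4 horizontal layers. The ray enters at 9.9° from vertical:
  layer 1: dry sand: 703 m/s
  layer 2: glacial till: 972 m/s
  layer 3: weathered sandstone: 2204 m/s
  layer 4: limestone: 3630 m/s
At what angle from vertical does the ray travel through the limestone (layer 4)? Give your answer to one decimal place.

Ray parameter p = sin 9.9° / 703 = 2.4456e-04 s/m.
sin θ_4 = p·V_4 = 2.4456e-04 × 3630 = 0.8878.
θ_4 = arcsin 0.8878 = 62.59°.

62.6°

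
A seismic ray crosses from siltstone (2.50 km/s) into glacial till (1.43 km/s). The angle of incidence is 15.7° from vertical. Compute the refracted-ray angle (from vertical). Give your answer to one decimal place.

8.9°

sin θ₁/V₁ = sin θ₂/V₂ ⇒ sin θ₂ = 1.43·sin 15.7°/2.50 = 1.43·0.2706/2.50 = 0.1548.
θ₂ = arcsin 0.1548 = 8.90° from the normal.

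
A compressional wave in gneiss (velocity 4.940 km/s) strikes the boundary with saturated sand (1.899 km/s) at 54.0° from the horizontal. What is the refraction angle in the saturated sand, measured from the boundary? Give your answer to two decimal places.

76.94°

Convert to the normal: θ₁ = 90° − 54.0° = 36.0°.
sin θ₁/V₁ = sin θ₂/V₂ ⇒ sin θ₂ = 1.899·sin 36.0°/4.940 = 1.899·0.5878/4.940 = 0.2260.
θ₂ = arcsin 0.2260 = 13.06° from the normal.
From the interface: 90° − 13.06° = 76.94°.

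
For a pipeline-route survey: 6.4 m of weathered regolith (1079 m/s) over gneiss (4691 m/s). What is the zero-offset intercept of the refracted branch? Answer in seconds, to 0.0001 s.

θ_c = arcsin(V₁/V₂) = arcsin(1079/4691) = 13.30°; cos θ_c = 0.9732.
tᵢ = 2h·cos θ_c / V₁ = 2·6.4·0.9732 / 1079 = 0.01154 s.

0.0115 s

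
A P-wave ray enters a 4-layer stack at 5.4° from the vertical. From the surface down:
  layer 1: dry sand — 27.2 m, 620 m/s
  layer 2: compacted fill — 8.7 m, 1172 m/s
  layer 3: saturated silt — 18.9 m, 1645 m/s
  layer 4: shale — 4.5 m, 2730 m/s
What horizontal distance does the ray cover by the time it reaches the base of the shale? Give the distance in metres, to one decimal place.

Apply Snell's law at each interface; in layer i the horizontal offset is hᵢ·tan θᵢ.
Layer 1: θ = 5.40°; offset = 27.2·tan 5.40° = 2.571 m.
Layer 2: sin θ = 1172·sin 5.4°/620 = 0.1779, θ = 10.25°; offset = 8.7·tan 10.25° = 1.573 m.
Layer 3: sin θ = 1645·sin 5.4°/620 = 0.2497, θ = 14.46°; offset = 18.9·tan 14.46° = 4.874 m.
Layer 4: sin θ = 2730·sin 5.4°/620 = 0.4144, θ = 24.48°; offset = 4.5·tan 24.48° = 2.049 m.
Σ offsets = 11.066 m.

11.1 m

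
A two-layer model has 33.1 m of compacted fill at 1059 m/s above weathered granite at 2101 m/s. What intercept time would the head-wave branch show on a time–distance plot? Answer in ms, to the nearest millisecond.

54 ms

θ_c = arcsin(V₁/V₂) = arcsin(1059/2101) = 30.27°; cos θ_c = 0.8637.
tᵢ = 2h·cos θ_c / V₁ = 2·33.1·0.8637 / 1059 = 0.05399 s.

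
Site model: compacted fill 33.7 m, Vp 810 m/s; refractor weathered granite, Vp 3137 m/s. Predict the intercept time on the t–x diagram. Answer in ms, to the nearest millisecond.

θ_c = arcsin(V₁/V₂) = arcsin(810/3137) = 14.96°; cos θ_c = 0.9661.
tᵢ = 2h·cos θ_c / V₁ = 2·33.7·0.9661 / 810 = 0.08039 s.

80 ms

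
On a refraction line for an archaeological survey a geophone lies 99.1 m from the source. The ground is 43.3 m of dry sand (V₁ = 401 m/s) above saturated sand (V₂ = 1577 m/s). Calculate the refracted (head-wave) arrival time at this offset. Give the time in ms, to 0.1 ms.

271.7 ms

θ_c = arcsin(V₁/V₂) = arcsin(401/1577) = 14.73°, cos θ_c = 0.9671.
Intercept time tᵢ = 2h cos θ_c / V₁ = 2·43.3·0.9671/401 = 0.20886 s.
t = x/V₂ + tᵢ = 99.1/1577 + 0.20886 = 0.27170 s.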